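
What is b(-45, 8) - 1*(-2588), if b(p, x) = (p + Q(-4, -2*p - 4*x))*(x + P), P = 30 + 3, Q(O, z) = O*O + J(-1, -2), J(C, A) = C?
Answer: 1358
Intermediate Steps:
Q(O, z) = -1 + O**2 (Q(O, z) = O*O - 1 = O**2 - 1 = -1 + O**2)
P = 33
b(p, x) = (15 + p)*(33 + x) (b(p, x) = (p + (-1 + (-4)**2))*(x + 33) = (p + (-1 + 16))*(33 + x) = (p + 15)*(33 + x) = (15 + p)*(33 + x))
b(-45, 8) - 1*(-2588) = (495 + 15*8 + 33*(-45) - 45*8) - 1*(-2588) = (495 + 120 - 1485 - 360) + 2588 = -1230 + 2588 = 1358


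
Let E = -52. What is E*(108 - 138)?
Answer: 1560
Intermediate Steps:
E*(108 - 138) = -52*(108 - 138) = -52*(-30) = 1560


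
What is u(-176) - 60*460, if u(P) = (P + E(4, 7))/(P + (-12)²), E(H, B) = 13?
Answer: -883037/32 ≈ -27595.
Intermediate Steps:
u(P) = (13 + P)/(144 + P) (u(P) = (P + 13)/(P + (-12)²) = (13 + P)/(P + 144) = (13 + P)/(144 + P))
u(-176) - 60*460 = (13 - 176)/(144 - 176) - 60*460 = -163/(-32) - 27600 = -1/32*(-163) - 27600 = 163/32 - 27600 = -883037/32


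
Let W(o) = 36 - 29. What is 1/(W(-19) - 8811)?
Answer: -1/8804 ≈ -0.00011358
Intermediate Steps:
W(o) = 7
1/(W(-19) - 8811) = 1/(7 - 8811) = 1/(-8804) = -1/8804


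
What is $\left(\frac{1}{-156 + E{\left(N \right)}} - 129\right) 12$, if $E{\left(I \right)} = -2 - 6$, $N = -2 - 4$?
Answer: $- \frac{63471}{41} \approx -1548.1$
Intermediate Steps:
$N = -6$
$E{\left(I \right)} = -8$ ($E{\left(I \right)} = -2 - 6 = -8$)
$\left(\frac{1}{-156 + E{\left(N \right)}} - 129\right) 12 = \left(\frac{1}{-156 - 8} - 129\right) 12 = \left(\frac{1}{-164} - 129\right) 12 = \left(- \frac{1}{164} - 129\right) 12 = \left(- \frac{21157}{164}\right) 12 = - \frac{63471}{41}$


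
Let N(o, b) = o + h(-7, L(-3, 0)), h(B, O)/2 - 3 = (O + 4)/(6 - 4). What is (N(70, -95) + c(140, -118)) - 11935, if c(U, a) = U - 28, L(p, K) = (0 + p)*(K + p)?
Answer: -11734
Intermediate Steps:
L(p, K) = p*(K + p)
c(U, a) = -28 + U
h(B, O) = 10 + O (h(B, O) = 6 + 2*((O + 4)/(6 - 4)) = 6 + 2*((4 + O)/2) = 6 + 2*((4 + O)*(1/2)) = 6 + 2*(2 + O/2) = 6 + (4 + O) = 10 + O)
N(o, b) = 19 + o (N(o, b) = o + (10 - 3*(0 - 3)) = o + (10 - 3*(-3)) = o + (10 + 9) = o + 19 = 19 + o)
(N(70, -95) + c(140, -118)) - 11935 = ((19 + 70) + (-28 + 140)) - 11935 = (89 + 112) - 11935 = 201 - 11935 = -11734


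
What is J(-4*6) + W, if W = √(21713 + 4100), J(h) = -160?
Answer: -160 + √25813 ≈ 0.66425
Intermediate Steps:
W = √25813 ≈ 160.66
J(-4*6) + W = -160 + √25813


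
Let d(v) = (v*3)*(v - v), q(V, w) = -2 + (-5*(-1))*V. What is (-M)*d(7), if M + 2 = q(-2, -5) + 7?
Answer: 0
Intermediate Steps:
q(V, w) = -2 + 5*V
d(v) = 0 (d(v) = (3*v)*0 = 0)
M = -7 (M = -2 + ((-2 + 5*(-2)) + 7) = -2 + ((-2 - 10) + 7) = -2 + (-12 + 7) = -2 - 5 = -7)
(-M)*d(7) = -1*(-7)*0 = 7*0 = 0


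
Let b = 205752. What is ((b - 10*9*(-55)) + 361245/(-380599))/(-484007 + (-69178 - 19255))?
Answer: -80192609253/217870091560 ≈ -0.36808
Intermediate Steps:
((b - 10*9*(-55)) + 361245/(-380599))/(-484007 + (-69178 - 19255)) = ((205752 - 10*9*(-55)) + 361245/(-380599))/(-484007 + (-69178 - 19255)) = ((205752 - 90*(-55)) + 361245*(-1/380599))/(-484007 - 88433) = ((205752 + 4950) - 361245/380599)/(-572440) = (210702 - 361245/380599)*(-1/572440) = (80192609253/380599)*(-1/572440) = -80192609253/217870091560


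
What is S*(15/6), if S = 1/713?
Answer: 5/1426 ≈ 0.0035063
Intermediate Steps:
S = 1/713 ≈ 0.0014025
S*(15/6) = (15/6)/713 = (15*(⅙))/713 = (1/713)*(5/2) = 5/1426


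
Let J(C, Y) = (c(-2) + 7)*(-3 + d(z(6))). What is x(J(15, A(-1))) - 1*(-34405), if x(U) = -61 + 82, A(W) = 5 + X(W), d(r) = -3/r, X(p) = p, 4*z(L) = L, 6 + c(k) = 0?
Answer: 34426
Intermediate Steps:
c(k) = -6 (c(k) = -6 + 0 = -6)
z(L) = L/4
A(W) = 5 + W
J(C, Y) = -5 (J(C, Y) = (-6 + 7)*(-3 - 3/((¼)*6)) = 1*(-3 - 3/3/2) = 1*(-3 - 3*⅔) = 1*(-3 - 2) = 1*(-5) = -5)
x(U) = 21
x(J(15, A(-1))) - 1*(-34405) = 21 - 1*(-34405) = 21 + 34405 = 34426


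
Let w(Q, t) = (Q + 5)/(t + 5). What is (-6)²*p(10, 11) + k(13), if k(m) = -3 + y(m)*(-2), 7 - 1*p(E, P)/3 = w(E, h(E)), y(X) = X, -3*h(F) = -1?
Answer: 1693/4 ≈ 423.25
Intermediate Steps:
h(F) = ⅓ (h(F) = -⅓*(-1) = ⅓)
w(Q, t) = (5 + Q)/(5 + t)
p(E, P) = 291/16 - 9*E/16 (p(E, P) = 21 - 3*(5 + E)/(5 + ⅓) = 21 - 3*(5 + E)/16/3 = 21 - 9*(5 + E)/16 = 21 - 3*(15/16 + 3*E/16) = 21 + (-45/16 - 9*E/16) = 291/16 - 9*E/16)
k(m) = -3 - 2*m (k(m) = -3 + m*(-2) = -3 - 2*m)
(-6)²*p(10, 11) + k(13) = (-6)²*(291/16 - 9/16*10) + (-3 - 2*13) = 36*(291/16 - 45/8) + (-3 - 26) = 36*(201/16) - 29 = 1809/4 - 29 = 1693/4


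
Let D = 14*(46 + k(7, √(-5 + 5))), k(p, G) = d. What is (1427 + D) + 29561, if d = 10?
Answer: 31772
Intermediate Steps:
k(p, G) = 10
D = 784 (D = 14*(46 + 10) = 14*56 = 784)
(1427 + D) + 29561 = (1427 + 784) + 29561 = 2211 + 29561 = 31772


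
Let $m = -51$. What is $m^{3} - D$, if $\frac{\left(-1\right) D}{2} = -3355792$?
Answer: $-6844235$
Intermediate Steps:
$D = 6711584$ ($D = \left(-2\right) \left(-3355792\right) = 6711584$)
$m^{3} - D = \left(-51\right)^{3} - 6711584 = -132651 - 6711584 = -6844235$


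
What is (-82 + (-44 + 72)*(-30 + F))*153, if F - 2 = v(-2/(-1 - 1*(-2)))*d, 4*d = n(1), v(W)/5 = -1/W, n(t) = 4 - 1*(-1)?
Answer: -238221/2 ≈ -1.1911e+5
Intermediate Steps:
n(t) = 5 (n(t) = 4 + 1 = 5)
v(W) = -5/W (v(W) = 5*(-1/W) = -5/W)
d = 5/4 (d = (1/4)*5 = 5/4 ≈ 1.2500)
F = 41/8 (F = 2 - 5/((-2/(-1 - 1*(-2))))*(5/4) = 2 - 5/((-2/(-1 + 2)))*(5/4) = 2 - 5/((-2/1))*(5/4) = 2 - 5/((-2*1))*(5/4) = 2 - 5/(-2)*(5/4) = 2 - 5*(-1/2)*(5/4) = 2 + (5/2)*(5/4) = 2 + 25/8 = 41/8 ≈ 5.1250)
(-82 + (-44 + 72)*(-30 + F))*153 = (-82 + (-44 + 72)*(-30 + 41/8))*153 = (-82 + 28*(-199/8))*153 = (-82 - 1393/2)*153 = -1557/2*153 = -238221/2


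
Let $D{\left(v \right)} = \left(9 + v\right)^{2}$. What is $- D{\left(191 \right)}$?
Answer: $-40000$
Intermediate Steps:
$- D{\left(191 \right)} = - \left(9 + 191\right)^{2} = - 200^{2} = \left(-1\right) 40000 = -40000$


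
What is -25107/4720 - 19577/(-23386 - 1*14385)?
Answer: -855913057/178279120 ≈ -4.8010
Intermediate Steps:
-25107/4720 - 19577/(-23386 - 1*14385) = -25107*1/4720 - 19577/(-23386 - 14385) = -25107/4720 - 19577/(-37771) = -25107/4720 - 19577*(-1/37771) = -25107/4720 + 19577/37771 = -855913057/178279120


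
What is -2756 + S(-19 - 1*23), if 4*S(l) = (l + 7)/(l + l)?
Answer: -132283/48 ≈ -2755.9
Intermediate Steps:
S(l) = (7 + l)/(8*l) (S(l) = ((l + 7)/(l + l))/4 = ((7 + l)/((2*l)))/4 = ((7 + l)*(1/(2*l)))/4 = ((7 + l)/(2*l))/4 = (7 + l)/(8*l))
-2756 + S(-19 - 1*23) = -2756 + (7 + (-19 - 1*23))/(8*(-19 - 1*23)) = -2756 + (7 + (-19 - 23))/(8*(-19 - 23)) = -2756 + (1/8)*(7 - 42)/(-42) = -2756 + (1/8)*(-1/42)*(-35) = -2756 + 5/48 = -132283/48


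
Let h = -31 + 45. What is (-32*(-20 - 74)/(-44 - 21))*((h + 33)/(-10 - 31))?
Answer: 141376/2665 ≈ 53.049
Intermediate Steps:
h = 14
(-32*(-20 - 74)/(-44 - 21))*((h + 33)/(-10 - 31)) = (-32*(-20 - 74)/(-44 - 21))*((14 + 33)/(-10 - 31)) = (-(-3008)/(-65))*(47/(-41)) = (-(-3008)*(-1)/65)*(47*(-1/41)) = -32*94/65*(-47/41) = -3008/65*(-47/41) = 141376/2665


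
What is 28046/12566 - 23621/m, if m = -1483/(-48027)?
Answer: -7127701957952/9317689 ≈ -7.6497e+5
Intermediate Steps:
m = 1483/48027 (m = -1483*(-1/48027) = 1483/48027 ≈ 0.030878)
28046/12566 - 23621/m = 28046/12566 - 23621/1483/48027 = 28046*(1/12566) - 23621*48027/1483 = 14023/6283 - 1134445767/1483 = -7127701957952/9317689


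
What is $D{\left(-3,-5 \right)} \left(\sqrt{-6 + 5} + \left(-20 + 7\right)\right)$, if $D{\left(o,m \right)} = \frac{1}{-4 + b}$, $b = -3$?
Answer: $\frac{13}{7} - \frac{i}{7} \approx 1.8571 - 0.14286 i$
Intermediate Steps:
$D{\left(o,m \right)} = - \frac{1}{7}$ ($D{\left(o,m \right)} = \frac{1}{-4 - 3} = \frac{1}{-7} = - \frac{1}{7}$)
$D{\left(-3,-5 \right)} \left(\sqrt{-6 + 5} + \left(-20 + 7\right)\right) = - \frac{\sqrt{-6 + 5} + \left(-20 + 7\right)}{7} = - \frac{\sqrt{-1} - 13}{7} = - \frac{i - 13}{7} = - \frac{-13 + i}{7} = \frac{13}{7} - \frac{i}{7}$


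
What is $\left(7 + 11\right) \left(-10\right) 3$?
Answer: $-540$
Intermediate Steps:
$\left(7 + 11\right) \left(-10\right) 3 = 18 \left(-10\right) 3 = \left(-180\right) 3 = -540$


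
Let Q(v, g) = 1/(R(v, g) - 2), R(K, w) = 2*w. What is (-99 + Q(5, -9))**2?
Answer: 3924361/400 ≈ 9810.9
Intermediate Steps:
Q(v, g) = 1/(-2 + 2*g) (Q(v, g) = 1/(2*g - 2) = 1/(-2 + 2*g))
(-99 + Q(5, -9))**2 = (-99 + 1/(2*(-1 - 9)))**2 = (-99 + (1/2)/(-10))**2 = (-99 + (1/2)*(-1/10))**2 = (-99 - 1/20)**2 = (-1981/20)**2 = 3924361/400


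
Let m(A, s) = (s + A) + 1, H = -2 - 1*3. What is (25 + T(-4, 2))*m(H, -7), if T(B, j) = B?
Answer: -231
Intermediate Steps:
H = -5 (H = -2 - 3 = -5)
m(A, s) = 1 + A + s (m(A, s) = (A + s) + 1 = 1 + A + s)
(25 + T(-4, 2))*m(H, -7) = (25 - 4)*(1 - 5 - 7) = 21*(-11) = -231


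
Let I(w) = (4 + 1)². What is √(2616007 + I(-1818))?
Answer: 4*√163502 ≈ 1617.4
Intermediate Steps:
I(w) = 25 (I(w) = 5² = 25)
√(2616007 + I(-1818)) = √(2616007 + 25) = √2616032 = 4*√163502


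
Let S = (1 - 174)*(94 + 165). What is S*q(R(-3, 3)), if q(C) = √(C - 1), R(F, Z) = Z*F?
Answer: -44807*I*√10 ≈ -1.4169e+5*I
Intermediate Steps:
R(F, Z) = F*Z
q(C) = √(-1 + C)
S = -44807 (S = -173*259 = -44807)
S*q(R(-3, 3)) = -44807*√(-1 - 3*3) = -44807*√(-1 - 9) = -44807*I*√10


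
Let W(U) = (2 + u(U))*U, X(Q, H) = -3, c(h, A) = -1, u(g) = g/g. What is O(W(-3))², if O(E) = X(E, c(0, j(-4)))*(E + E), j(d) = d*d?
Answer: 2916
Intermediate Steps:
u(g) = 1
j(d) = d²
W(U) = 3*U (W(U) = (2 + 1)*U = 3*U)
O(E) = -6*E (O(E) = -3*(E + E) = -6*E)
O(W(-3))² = (-18*(-3))² = (-6*(-9))² = 54² = 2916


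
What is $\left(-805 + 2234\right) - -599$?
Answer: $2028$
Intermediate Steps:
$\left(-805 + 2234\right) - -599 = 1429 + 599 = 2028$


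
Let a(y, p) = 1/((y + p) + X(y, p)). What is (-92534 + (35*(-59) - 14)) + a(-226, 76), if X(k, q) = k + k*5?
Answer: -142487179/1506 ≈ -94613.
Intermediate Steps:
X(k, q) = 6*k (X(k, q) = k + 5*k = 6*k)
a(y, p) = 1/(p + 7*y) (a(y, p) = 1/((y + p) + 6*y) = 1/((p + y) + 6*y) = 1/(p + 7*y))
(-92534 + (35*(-59) - 14)) + a(-226, 76) = (-92534 + (35*(-59) - 14)) + 1/(76 + 7*(-226)) = (-92534 + (-2065 - 14)) + 1/(76 - 1582) = (-92534 - 2079) + 1/(-1506) = -94613 - 1/1506 = -142487179/1506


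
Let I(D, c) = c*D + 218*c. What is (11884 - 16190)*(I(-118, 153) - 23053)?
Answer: 33384418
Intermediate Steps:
I(D, c) = 218*c + D*c (I(D, c) = D*c + 218*c = 218*c + D*c)
(11884 - 16190)*(I(-118, 153) - 23053) = (11884 - 16190)*(153*(218 - 118) - 23053) = -4306*(153*100 - 23053) = -4306*(15300 - 23053) = -4306*(-7753) = 33384418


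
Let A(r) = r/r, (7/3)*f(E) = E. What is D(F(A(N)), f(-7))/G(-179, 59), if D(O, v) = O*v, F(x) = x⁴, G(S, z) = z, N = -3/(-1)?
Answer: -3/59 ≈ -0.050847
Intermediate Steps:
f(E) = 3*E/7
N = 3 (N = -3*(-1) = 3)
A(r) = 1
D(F(A(N)), f(-7))/G(-179, 59) = (1⁴*((3/7)*(-7)))/59 = (1*(-3))*(1/59) = -3*1/59 = -3/59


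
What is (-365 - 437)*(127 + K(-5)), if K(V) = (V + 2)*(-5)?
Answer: -113884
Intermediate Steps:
K(V) = -10 - 5*V (K(V) = (2 + V)*(-5) = -10 - 5*V)
(-365 - 437)*(127 + K(-5)) = (-365 - 437)*(127 + (-10 - 5*(-5))) = -802*(127 + (-10 + 25)) = -802*(127 + 15) = -802*142 = -113884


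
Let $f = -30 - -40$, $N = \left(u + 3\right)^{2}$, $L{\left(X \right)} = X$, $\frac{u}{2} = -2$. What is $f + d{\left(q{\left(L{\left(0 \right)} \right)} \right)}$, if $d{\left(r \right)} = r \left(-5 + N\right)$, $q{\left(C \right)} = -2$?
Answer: $18$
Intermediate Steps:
$u = -4$ ($u = 2 \left(-2\right) = -4$)
$N = 1$ ($N = \left(-4 + 3\right)^{2} = \left(-1\right)^{2} = 1$)
$d{\left(r \right)} = - 4 r$ ($d{\left(r \right)} = r \left(-5 + 1\right) = r \left(-4\right) = - 4 r$)
$f = 10$ ($f = -30 + 40 = 10$)
$f + d{\left(q{\left(L{\left(0 \right)} \right)} \right)} = 10 - -8 = 10 + 8 = 18$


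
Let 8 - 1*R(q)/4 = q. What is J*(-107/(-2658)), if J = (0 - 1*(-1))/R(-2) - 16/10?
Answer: -2247/35440 ≈ -0.063403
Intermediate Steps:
R(q) = 32 - 4*q
J = -63/40 (J = (0 - 1*(-1))/(32 - 4*(-2)) - 16/10 = (0 + 1)/(32 + 8) - 16*⅒ = 1/40 - 8/5 = -63/40 ≈ -1.5750)
J*(-107/(-2658)) = -(-6741)/(40*(-2658)) = -(-6741)*(-1)/(40*2658) = -63/40*107/2658 = -2247/35440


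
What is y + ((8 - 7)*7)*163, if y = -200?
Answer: 941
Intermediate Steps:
y + ((8 - 7)*7)*163 = -200 + ((8 - 7)*7)*163 = -200 + (1*7)*163 = -200 + 7*163 = -200 + 1141 = 941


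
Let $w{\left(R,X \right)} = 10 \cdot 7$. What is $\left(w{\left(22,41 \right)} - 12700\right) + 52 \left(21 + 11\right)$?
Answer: $-10966$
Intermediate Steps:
$w{\left(R,X \right)} = 70$
$\left(w{\left(22,41 \right)} - 12700\right) + 52 \left(21 + 11\right) = \left(70 - 12700\right) + 52 \left(21 + 11\right) = -12630 + 52 \cdot 32 = -12630 + 1664 = -10966$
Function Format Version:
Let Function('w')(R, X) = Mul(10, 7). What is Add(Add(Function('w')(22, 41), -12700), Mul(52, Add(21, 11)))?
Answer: -10966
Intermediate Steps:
Function('w')(R, X) = 70
Add(Add(Function('w')(22, 41), -12700), Mul(52, Add(21, 11))) = Add(Add(70, -12700), Mul(52, Add(21, 11))) = Add(-12630, Mul(52, 32)) = Add(-12630, 1664) = -10966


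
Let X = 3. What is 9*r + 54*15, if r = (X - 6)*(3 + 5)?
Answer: 594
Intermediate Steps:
r = -24 (r = (3 - 6)*(3 + 5) = -3*8 = -24)
9*r + 54*15 = 9*(-24) + 54*15 = -216 + 810 = 594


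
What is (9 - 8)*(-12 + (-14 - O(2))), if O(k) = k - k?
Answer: -26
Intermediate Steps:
O(k) = 0
(9 - 8)*(-12 + (-14 - O(2))) = (9 - 8)*(-12 + (-14 - 1*0)) = 1*(-12 + (-14 + 0)) = 1*(-12 - 14) = 1*(-26) = -26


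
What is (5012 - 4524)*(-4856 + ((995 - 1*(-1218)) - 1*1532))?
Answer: -2037400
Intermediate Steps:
(5012 - 4524)*(-4856 + ((995 - 1*(-1218)) - 1*1532)) = 488*(-4856 + ((995 + 1218) - 1532)) = 488*(-4856 + (2213 - 1532)) = 488*(-4856 + 681) = 488*(-4175) = -2037400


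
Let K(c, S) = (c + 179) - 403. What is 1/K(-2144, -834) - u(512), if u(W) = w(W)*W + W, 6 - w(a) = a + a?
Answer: 1233027071/2368 ≈ 5.2070e+5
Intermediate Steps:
w(a) = 6 - 2*a (w(a) = 6 - (a + a) = 6 - 2*a)
K(c, S) = -224 + c (K(c, S) = (179 + c) - 403 = -224 + c)
u(W) = W + W*(6 - 2*W) (u(W) = (6 - 2*W)*W + W = W*(6 - 2*W) + W = W + W*(6 - 2*W))
1/K(-2144, -834) - u(512) = 1/(-224 - 2144) - 512*(7 - 2*512) = 1/(-2368) - 512*(7 - 1024) = -1/2368 - 512*(-1017) = -1/2368 - 1*(-520704) = -1/2368 + 520704 = 1233027071/2368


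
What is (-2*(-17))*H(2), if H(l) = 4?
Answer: 136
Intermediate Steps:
(-2*(-17))*H(2) = -2*(-17)*4 = 34*4 = 136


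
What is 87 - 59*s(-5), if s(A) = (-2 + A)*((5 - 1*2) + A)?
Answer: -739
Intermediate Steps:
s(A) = (-2 + A)*(3 + A) (s(A) = (-2 + A)*((5 - 2) + A) = (-2 + A)*(3 + A))
87 - 59*s(-5) = 87 - 59*(-6 - 5 + (-5)²) = 87 - 59*(-6 - 5 + 25) = 87 - 59*14 = 87 - 826 = -739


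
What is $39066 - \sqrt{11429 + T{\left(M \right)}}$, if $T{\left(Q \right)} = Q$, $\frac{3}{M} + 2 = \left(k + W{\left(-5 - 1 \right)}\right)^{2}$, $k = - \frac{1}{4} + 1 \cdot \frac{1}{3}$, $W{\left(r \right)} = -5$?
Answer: $39066 - \frac{\sqrt{116522880197}}{3193} \approx 38959.0$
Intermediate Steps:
$k = \frac{1}{12}$ ($k = \left(-1\right) \frac{1}{4} + 1 \cdot \frac{1}{3} = - \frac{1}{4} + \frac{1}{3} = \frac{1}{12} \approx 0.083333$)
$M = \frac{432}{3193}$ ($M = \frac{3}{-2 + \left(\frac{1}{12} - 5\right)^{2}} = \frac{3}{-2 + \left(- \frac{59}{12}\right)^{2}} = \frac{3}{-2 + \frac{3481}{144}} = \frac{3}{\frac{3193}{144}} = 3 \cdot \frac{144}{3193} = \frac{432}{3193} \approx 0.1353$)
$39066 - \sqrt{11429 + T{\left(M \right)}} = 39066 - \sqrt{11429 + \frac{432}{3193}} = 39066 - \sqrt{\frac{36493229}{3193}} = 39066 - \frac{\sqrt{116522880197}}{3193}$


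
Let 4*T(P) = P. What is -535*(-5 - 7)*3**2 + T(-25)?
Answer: 231095/4 ≈ 57774.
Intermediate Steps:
T(P) = P/4
-535*(-5 - 7)*3**2 + T(-25) = -535*(-5 - 7)*3**2 + (1/4)*(-25) = -(-6420)*9 - 25/4 = -535*(-108) - 25/4 = 57780 - 25/4 = 231095/4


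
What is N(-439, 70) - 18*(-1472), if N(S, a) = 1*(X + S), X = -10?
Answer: 26047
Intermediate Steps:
N(S, a) = -10 + S (N(S, a) = 1*(-10 + S) = -10 + S)
N(-439, 70) - 18*(-1472) = (-10 - 439) - 18*(-1472) = -449 - 1*(-26496) = -449 + 26496 = 26047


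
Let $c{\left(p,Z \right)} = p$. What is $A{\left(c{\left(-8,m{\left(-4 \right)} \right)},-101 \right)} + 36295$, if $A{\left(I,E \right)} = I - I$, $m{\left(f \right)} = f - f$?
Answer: $36295$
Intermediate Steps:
$m{\left(f \right)} = 0$
$A{\left(I,E \right)} = 0$
$A{\left(c{\left(-8,m{\left(-4 \right)} \right)},-101 \right)} + 36295 = 0 + 36295 = 36295$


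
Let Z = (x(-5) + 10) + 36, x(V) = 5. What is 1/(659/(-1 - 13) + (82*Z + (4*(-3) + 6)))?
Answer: 14/57805 ≈ 0.00024219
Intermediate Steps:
Z = 51 (Z = (5 + 10) + 36 = 15 + 36 = 51)
1/(659/(-1 - 13) + (82*Z + (4*(-3) + 6))) = 1/(659/(-1 - 13) + (82*51 + (4*(-3) + 6))) = 1/(659/(-14) + (4182 + (-12 + 6))) = 1/(-1/14*659 + (4182 - 6)) = 1/(-659/14 + 4176) = 1/(57805/14) = 14/57805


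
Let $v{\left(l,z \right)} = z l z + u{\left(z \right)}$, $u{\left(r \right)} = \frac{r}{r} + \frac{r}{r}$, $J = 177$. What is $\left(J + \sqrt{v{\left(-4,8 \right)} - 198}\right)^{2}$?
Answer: $30877 + 708 i \sqrt{113} \approx 30877.0 + 7526.1 i$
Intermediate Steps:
$u{\left(r \right)} = 2$ ($u{\left(r \right)} = 1 + 1 = 2$)
$v{\left(l,z \right)} = 2 + l z^{2}$ ($v{\left(l,z \right)} = z l z + 2 = l z z + 2 = l z^{2} + 2 = 2 + l z^{2}$)
$\left(J + \sqrt{v{\left(-4,8 \right)} - 198}\right)^{2} = \left(177 + \sqrt{\left(2 - 4 \cdot 8^{2}\right) - 198}\right)^{2} = \left(177 + \sqrt{\left(2 - 256\right) - 198}\right)^{2} = \left(177 + \sqrt{-254 - 198}\right)^{2} = \left(177 + \sqrt{-452}\right)^{2} = \left(177 + 2 i \sqrt{113}\right)^{2}$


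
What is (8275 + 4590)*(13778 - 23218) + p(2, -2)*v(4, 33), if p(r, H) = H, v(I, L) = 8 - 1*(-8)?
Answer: -121445632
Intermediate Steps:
v(I, L) = 16 (v(I, L) = 8 + 8 = 16)
(8275 + 4590)*(13778 - 23218) + p(2, -2)*v(4, 33) = (8275 + 4590)*(13778 - 23218) - 2*16 = 12865*(-9440) - 32 = -121445600 - 32 = -121445632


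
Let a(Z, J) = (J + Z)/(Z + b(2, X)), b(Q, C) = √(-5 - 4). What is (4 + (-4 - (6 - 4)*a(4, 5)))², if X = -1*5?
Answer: 2268/625 - 7776*I/625 ≈ 3.6288 - 12.442*I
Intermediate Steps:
X = -5
b(Q, C) = 3*I (b(Q, C) = √(-9) = 3*I)
a(Z, J) = (J + Z)/(Z + 3*I)
(4 + (-4 - (6 - 4)*a(4, 5)))² = (4 + (-4 - (6 - 4)*(5 + 4)/(4 + 3*I)))² = (4 + (-4 - 2*((4 - 3*I)/25)*9))² = (4 + (-4 - 2*9*(4 - 3*I)/25))² = (4 + (-4 - 18*(4 - 3*I)/25))² = (-18*(4 - 3*I)/25)² = 324*(4 - 3*I)²/625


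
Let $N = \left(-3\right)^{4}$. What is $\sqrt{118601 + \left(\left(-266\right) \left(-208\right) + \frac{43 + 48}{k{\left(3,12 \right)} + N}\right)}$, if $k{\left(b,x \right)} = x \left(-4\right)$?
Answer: $\frac{2 \sqrt{47352921}}{33} \approx 417.05$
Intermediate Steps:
$N = 81$
$k{\left(b,x \right)} = - 4 x$
$\sqrt{118601 + \left(\left(-266\right) \left(-208\right) + \frac{43 + 48}{k{\left(3,12 \right)} + N}\right)} = \sqrt{118601 + \left(\left(-266\right) \left(-208\right) + \frac{43 + 48}{\left(-4\right) 12 + 81}\right)} = \sqrt{118601 + \left(55328 + \frac{91}{-48 + 81}\right)} = \sqrt{118601 + \left(55328 + \frac{91}{33}\right)} = \sqrt{118601 + \frac{1825915}{33}} = \sqrt{\frac{5739748}{33}} = \frac{2 \sqrt{47352921}}{33}$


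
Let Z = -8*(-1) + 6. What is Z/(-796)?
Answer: -7/398 ≈ -0.017588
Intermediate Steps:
Z = 14 (Z = 8 + 6 = 14)
Z/(-796) = 14/(-796) = 14*(-1/796) = -7/398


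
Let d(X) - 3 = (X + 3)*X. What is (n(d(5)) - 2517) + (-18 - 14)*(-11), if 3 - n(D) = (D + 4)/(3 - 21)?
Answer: -38869/18 ≈ -2159.4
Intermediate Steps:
d(X) = 3 + X*(3 + X) (d(X) = 3 + (X + 3)*X = 3 + (3 + X)*X = 3 + X*(3 + X))
n(D) = 29/9 + D/18 (n(D) = 3 - (D + 4)/(3 - 21) = 3 - (4 + D)/(-18) = 3 - (4 + D)*(-1)/18 = 3 - (-2/9 - D/18) = 3 + (2/9 + D/18) = 29/9 + D/18)
(n(d(5)) - 2517) + (-18 - 14)*(-11) = ((29/9 + (3 + 5**2 + 3*5)/18) - 2517) + (-18 - 14)*(-11) = ((29/9 + (3 + 25 + 15)/18) - 2517) - 32*(-11) = ((29/9 + (1/18)*43) - 2517) + 352 = ((29/9 + 43/18) - 2517) + 352 = (101/18 - 2517) + 352 = -45205/18 + 352 = -38869/18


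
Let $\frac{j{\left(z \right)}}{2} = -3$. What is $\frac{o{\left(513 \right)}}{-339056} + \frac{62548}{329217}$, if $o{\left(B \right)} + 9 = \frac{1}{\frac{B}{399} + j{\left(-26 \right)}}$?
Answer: $\frac{4860695463}{25580270639} \approx 0.19002$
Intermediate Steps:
$j{\left(z \right)} = -6$ ($j{\left(z \right)} = 2 \left(-3\right) = -6$)
$o{\left(B \right)} = -9 + \frac{1}{-6 + \frac{B}{399}}$ ($o{\left(B \right)} = -9 + \frac{1}{\frac{B}{399} - 6} = -9 + \frac{1}{-6 + \frac{B}{399}}$)
$\frac{o{\left(513 \right)}}{-339056} + \frac{62548}{329217} = \frac{3 \frac{1}{-2394 + 513} \left(7315 - 1539\right)}{-339056} + \frac{62548}{329217} = \frac{3 \left(7315 - 1539\right)}{-1881} \left(- \frac{1}{339056}\right) + 62548 \cdot \frac{1}{329217} = 3 \left(- \frac{1}{1881}\right) 5776 \left(- \frac{1}{339056}\right) + \frac{62548}{329217} = \left(- \frac{304}{33}\right) \left(- \frac{1}{339056}\right) + \frac{62548}{329217} = \frac{19}{699303} + \frac{62548}{329217} = \frac{4860695463}{25580270639}$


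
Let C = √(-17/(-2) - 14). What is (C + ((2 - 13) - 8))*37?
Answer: -703 + 37*I*√22/2 ≈ -703.0 + 86.773*I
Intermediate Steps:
C = I*√22/2 (C = √(-17*(-½) - 14) = √(17/2 - 14) = √(-11/2) = I*√22/2 ≈ 2.3452*I)
(C + ((2 - 13) - 8))*37 = (I*√22/2 + ((2 - 13) - 8))*37 = (I*√22/2 + (-11 - 8))*37 = (I*√22/2 - 19)*37 = (-19 + I*√22/2)*37 = -703 + 37*I*√22/2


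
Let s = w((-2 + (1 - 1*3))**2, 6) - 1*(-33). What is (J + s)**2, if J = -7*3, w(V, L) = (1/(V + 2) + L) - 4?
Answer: 64009/324 ≈ 197.56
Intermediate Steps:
w(V, L) = -4 + L + 1/(2 + V) (w(V, L) = (1/(2 + V) + L) - 4 = (L + 1/(2 + V)) - 4 = -4 + L + 1/(2 + V))
s = 631/18 (s = (-7 - 4*(-2 + (1 - 1*3))**2 + 2*6 + 6*(-2 + (1 - 1*3))**2)/(2 + (-2 + (1 - 1*3))**2) - 1*(-33) = (-7 - 4*(-2 + (1 - 3))**2 + 12 + 6*(-2 + (1 - 3))**2)/(2 + (-2 + (1 - 3))**2) + 33 = (-7 - 4*(-2 - 2)**2 + 12 + 6*(-2 - 2)**2)/(2 + (-2 - 2)**2) + 33 = (-7 - 4*(-4)**2 + 12 + 6*(-4)**2)/(2 + (-4)**2) + 33 = (-7 - 4*16 + 12 + 6*16)/(2 + 16) + 33 = (-7 - 64 + 12 + 96)/18 + 33 = (1/18)*37 + 33 = 37/18 + 33 = 631/18 ≈ 35.056)
J = -21
(J + s)**2 = (-21 + 631/18)**2 = (253/18)**2 = 64009/324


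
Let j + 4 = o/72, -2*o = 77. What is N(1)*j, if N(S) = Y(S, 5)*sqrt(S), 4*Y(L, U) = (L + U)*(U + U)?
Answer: -3265/48 ≈ -68.021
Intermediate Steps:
o = -77/2 (o = -1/2*77 = -77/2 ≈ -38.500)
Y(L, U) = U*(L + U)/2 (Y(L, U) = ((L + U)*(U + U))/4 = ((L + U)*(2*U))/4 = (2*U*(L + U))/4 = U*(L + U)/2)
N(S) = sqrt(S)*(25/2 + 5*S/2) (N(S) = ((1/2)*5*(S + 5))*sqrt(S) = ((1/2)*5*(5 + S))*sqrt(S) = (25/2 + 5*S/2)*sqrt(S) = sqrt(S)*(25/2 + 5*S/2))
j = -653/144 (j = -4 - 77/2/72 = -4 - 77/2*1/72 = -4 - 77/144 = -653/144 ≈ -4.5347)
N(1)*j = (5*sqrt(1)*(5 + 1)/2)*(-653/144) = ((5/2)*1*6)*(-653/144) = 15*(-653/144) = -3265/48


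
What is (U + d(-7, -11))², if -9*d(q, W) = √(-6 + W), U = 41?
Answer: (369 - I*√17)²/81 ≈ 1680.8 - 37.566*I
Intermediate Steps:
d(q, W) = -√(-6 + W)/9
(U + d(-7, -11))² = (41 - √(-6 - 11)/9)² = (41 - I*√17/9)²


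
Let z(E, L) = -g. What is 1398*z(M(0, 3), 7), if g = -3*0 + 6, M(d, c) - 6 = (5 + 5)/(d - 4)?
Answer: -8388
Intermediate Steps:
M(d, c) = 6 + 10/(-4 + d) (M(d, c) = 6 + (5 + 5)/(d - 4) = 6 + 10/(-4 + d))
g = 6 (g = 0 + 6 = 6)
z(E, L) = -6 (z(E, L) = -1*6 = -6)
1398*z(M(0, 3), 7) = 1398*(-6) = -8388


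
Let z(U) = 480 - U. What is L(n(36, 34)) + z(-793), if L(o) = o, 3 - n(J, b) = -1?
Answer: 1277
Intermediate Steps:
n(J, b) = 4 (n(J, b) = 3 - 1*(-1) = 3 + 1 = 4)
L(n(36, 34)) + z(-793) = 4 + (480 - 1*(-793)) = 4 + (480 + 793) = 4 + 1273 = 1277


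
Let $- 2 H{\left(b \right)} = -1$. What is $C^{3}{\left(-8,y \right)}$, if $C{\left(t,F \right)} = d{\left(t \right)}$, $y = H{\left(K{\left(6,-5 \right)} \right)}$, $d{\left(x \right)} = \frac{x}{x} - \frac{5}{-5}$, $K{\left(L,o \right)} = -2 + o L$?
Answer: $8$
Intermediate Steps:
$K{\left(L,o \right)} = -2 + L o$
$H{\left(b \right)} = \frac{1}{2}$ ($H{\left(b \right)} = \left(- \frac{1}{2}\right) \left(-1\right) = \frac{1}{2}$)
$d{\left(x \right)} = 2$ ($d{\left(x \right)} = 1 - -1 = 1 + 1 = 2$)
$y = \frac{1}{2} \approx 0.5$
$C{\left(t,F \right)} = 2$
$C^{3}{\left(-8,y \right)} = 2^{3} = 8$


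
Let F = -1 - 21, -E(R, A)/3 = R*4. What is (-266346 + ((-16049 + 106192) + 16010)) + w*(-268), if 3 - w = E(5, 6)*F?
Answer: 192763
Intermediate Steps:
E(R, A) = -12*R (E(R, A) = -3*R*4 = -12*R)
F = -22
w = -1317 (w = 3 - (-12*5)*(-22) = 3 - (-60)*(-22) = 3 - 1*1320 = 3 - 1320 = -1317)
(-266346 + ((-16049 + 106192) + 16010)) + w*(-268) = (-266346 + ((-16049 + 106192) + 16010)) - 1317*(-268) = (-266346 + (90143 + 16010)) + 352956 = (-266346 + 106153) + 352956 = -160193 + 352956 = 192763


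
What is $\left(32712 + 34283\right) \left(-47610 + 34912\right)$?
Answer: $-850702510$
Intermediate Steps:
$\left(32712 + 34283\right) \left(-47610 + 34912\right) = 66995 \left(-12698\right) = -850702510$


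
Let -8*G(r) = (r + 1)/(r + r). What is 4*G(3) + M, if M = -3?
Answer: -10/3 ≈ -3.3333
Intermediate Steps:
G(r) = -(1 + r)/(16*r) (G(r) = -(r + 1)/(8*(r + r)) = -(1 + r)/(8*(2*r)) = -(1 + r)*1/(2*r)/8 = -(1 + r)/(16*r))
4*G(3) + M = 4*((1/16)*(-1 - 1*3)/3) - 3 = 4*((1/16)*(⅓)*(-1 - 3)) - 3 = 4*((1/16)*(⅓)*(-4)) - 3 = 4*(-1/12) - 3 = -⅓ - 3 = -10/3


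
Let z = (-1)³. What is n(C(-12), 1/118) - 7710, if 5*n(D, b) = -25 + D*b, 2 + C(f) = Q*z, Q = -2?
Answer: -7715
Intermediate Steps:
z = -1
C(f) = 0 (C(f) = -2 - 2*(-1) = -2 + 2 = 0)
n(D, b) = -5 + D*b/5 (n(D, b) = (-25 + D*b)/5 = -5 + D*b/5)
n(C(-12), 1/118) - 7710 = (-5 + (⅕)*0/118) - 7710 = (-5 + (⅕)*0*(1/118)) - 7710 = (-5 + 0) - 7710 = -5 - 7710 = -7715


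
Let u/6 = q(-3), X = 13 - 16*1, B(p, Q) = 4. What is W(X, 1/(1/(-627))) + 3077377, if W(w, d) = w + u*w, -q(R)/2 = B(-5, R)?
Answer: 3077518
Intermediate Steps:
X = -3 (X = 13 - 16 = -3)
q(R) = -8 (q(R) = -2*4 = -8)
u = -48 (u = 6*(-8) = -48)
W(w, d) = -47*w (W(w, d) = w - 48*w = -47*w)
W(X, 1/(1/(-627))) + 3077377 = -47*(-3) + 3077377 = 141 + 3077377 = 3077518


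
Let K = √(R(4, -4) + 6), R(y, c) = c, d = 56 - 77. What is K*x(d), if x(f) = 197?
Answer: 197*√2 ≈ 278.60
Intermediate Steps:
d = -21
K = √2 (K = √(-4 + 6) = √2 ≈ 1.4142)
K*x(d) = √2*197 = 197*√2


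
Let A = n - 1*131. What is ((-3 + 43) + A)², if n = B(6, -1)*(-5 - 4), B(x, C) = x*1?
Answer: 21025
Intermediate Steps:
B(x, C) = x
n = -54 (n = 6*(-5 - 4) = 6*(-9) = -54)
A = -185 (A = -54 - 1*131 = -54 - 131 = -185)
((-3 + 43) + A)² = ((-3 + 43) - 185)² = (40 - 185)² = (-145)² = 21025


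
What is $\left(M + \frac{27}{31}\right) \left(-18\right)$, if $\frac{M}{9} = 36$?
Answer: $- \frac{181278}{31} \approx -5847.7$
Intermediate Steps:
$M = 324$ ($M = 9 \cdot 36 = 324$)
$\left(M + \frac{27}{31}\right) \left(-18\right) = \left(324 + \frac{27}{31}\right) \left(-18\right) = \frac{10071}{31} \left(-18\right) = - \frac{181278}{31}$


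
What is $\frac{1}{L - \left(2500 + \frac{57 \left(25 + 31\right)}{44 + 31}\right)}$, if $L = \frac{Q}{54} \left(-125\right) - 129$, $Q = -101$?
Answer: $- \frac{1350}{3290981} \approx -0.00041021$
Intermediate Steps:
$L = \frac{5659}{54}$ ($L = - \frac{101}{54} \left(-125\right) - 129 = \left(-101\right) \frac{1}{54} \left(-125\right) - 129 = \left(- \frac{101}{54}\right) \left(-125\right) - 129 = \frac{12625}{54} - 129 = \frac{5659}{54} \approx 104.8$)
$\frac{1}{L - \left(2500 + \frac{57 \left(25 + 31\right)}{44 + 31}\right)} = \frac{1}{\frac{5659}{54} - \left(2500 + \frac{57 \left(25 + 31\right)}{44 + 31}\right)} = \frac{1}{\frac{5659}{54} - \left(2500 + 57 \cdot 56 \cdot \frac{1}{75}\right)} = \frac{1}{\frac{5659}{54} - \frac{63564}{25}} = \frac{1}{- \frac{3290981}{1350}} = - \frac{1350}{3290981}$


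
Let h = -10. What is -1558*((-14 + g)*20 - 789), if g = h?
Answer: 1977102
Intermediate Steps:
g = -10
-1558*((-14 + g)*20 - 789) = -1558*((-14 - 10)*20 - 789) = -1558*(-24*20 - 789) = -1558*(-480 - 789) = -1558*(-1269) = 1977102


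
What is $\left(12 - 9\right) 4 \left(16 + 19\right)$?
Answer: $420$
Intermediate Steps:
$\left(12 - 9\right) 4 \left(16 + 19\right) = 3 \cdot 4 \cdot 35 = 12 \cdot 35 = 420$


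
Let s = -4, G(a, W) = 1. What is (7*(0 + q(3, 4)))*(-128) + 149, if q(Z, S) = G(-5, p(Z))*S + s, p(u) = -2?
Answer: 149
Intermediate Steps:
q(Z, S) = -4 + S (q(Z, S) = 1*S - 4 = S - 4 = -4 + S)
(7*(0 + q(3, 4)))*(-128) + 149 = (7*(0 + (-4 + 4)))*(-128) + 149 = (7*(0 + 0))*(-128) + 149 = (7*0)*(-128) + 149 = 0*(-128) + 149 = 0 + 149 = 149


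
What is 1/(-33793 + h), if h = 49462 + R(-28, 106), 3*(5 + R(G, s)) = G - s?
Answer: 3/46858 ≈ 6.4023e-5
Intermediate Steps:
R(G, s) = -5 - s/3 + G/3 (R(G, s) = -5 + (G - s)/3 = -5 + (-s/3 + G/3) = -5 - s/3 + G/3)
h = 148237/3 (h = 49462 + (-5 - 1/3*106 + (1/3)*(-28)) = 49462 + (-5 - 106/3 - 28/3) = 49462 - 149/3 = 148237/3 ≈ 49412.)
1/(-33793 + h) = 1/(-33793 + 148237/3) = 1/(46858/3) = 3/46858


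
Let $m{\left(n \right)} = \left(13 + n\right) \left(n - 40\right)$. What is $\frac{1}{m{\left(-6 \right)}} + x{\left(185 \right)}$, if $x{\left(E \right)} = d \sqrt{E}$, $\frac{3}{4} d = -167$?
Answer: $- \frac{1}{322} - \frac{668 \sqrt{185}}{3} \approx -3028.6$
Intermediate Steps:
$d = - \frac{668}{3}$ ($d = \frac{4}{3} \left(-167\right) = - \frac{668}{3} \approx -222.67$)
$x{\left(E \right)} = - \frac{668 \sqrt{E}}{3}$
$m{\left(n \right)} = \left(-40 + n\right) \left(13 + n\right)$ ($m{\left(n \right)} = \left(13 + n\right) \left(-40 + n\right) = \left(-40 + n\right) \left(13 + n\right)$)
$\frac{1}{m{\left(-6 \right)}} + x{\left(185 \right)} = \frac{1}{-520 + \left(-6\right)^{2} - -162} - \frac{668 \sqrt{185}}{3} = \frac{1}{-520 + 36 + 162} - \frac{668 \sqrt{185}}{3} = \frac{1}{-322} - \frac{668 \sqrt{185}}{3} = - \frac{1}{322} - \frac{668 \sqrt{185}}{3}$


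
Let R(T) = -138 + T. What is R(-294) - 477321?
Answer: -477753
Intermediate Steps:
R(-294) - 477321 = (-138 - 294) - 477321 = -432 - 477321 = -477753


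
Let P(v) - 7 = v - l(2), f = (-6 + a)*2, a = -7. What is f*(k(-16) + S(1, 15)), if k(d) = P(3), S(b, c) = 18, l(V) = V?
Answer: -676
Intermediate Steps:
f = -26 (f = (-6 - 7)*2 = -13*2 = -26)
P(v) = 5 + v (P(v) = 7 + (v - 1*2) = 7 + (v - 2) = 7 + (-2 + v) = 5 + v)
k(d) = 8 (k(d) = 5 + 3 = 8)
f*(k(-16) + S(1, 15)) = -26*(8 + 18) = -26*26 = -676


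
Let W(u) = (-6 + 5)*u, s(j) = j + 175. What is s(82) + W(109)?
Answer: 148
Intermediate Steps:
s(j) = 175 + j
W(u) = -u
s(82) + W(109) = (175 + 82) - 1*109 = 257 - 109 = 148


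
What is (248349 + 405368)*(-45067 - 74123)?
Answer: -77916529230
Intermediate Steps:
(248349 + 405368)*(-45067 - 74123) = 653717*(-119190) = -77916529230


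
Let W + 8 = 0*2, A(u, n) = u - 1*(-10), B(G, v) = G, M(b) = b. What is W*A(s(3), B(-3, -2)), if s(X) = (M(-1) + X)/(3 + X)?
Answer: -248/3 ≈ -82.667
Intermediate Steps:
s(X) = (-1 + X)/(3 + X)
A(u, n) = 10 + u (A(u, n) = u + 10 = 10 + u)
W = -8 (W = -8 + 0*2 = -8 + 0 = -8)
W*A(s(3), B(-3, -2)) = -8*(10 + (-1 + 3)/(3 + 3)) = -8*(10 + 2/6) = -8*(10 + (⅙)*2) = -8*(10 + ⅓) = -8*31/3 = -248/3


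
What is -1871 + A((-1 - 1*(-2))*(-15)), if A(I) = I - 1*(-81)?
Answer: -1805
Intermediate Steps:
A(I) = 81 + I (A(I) = I + 81 = 81 + I)
-1871 + A((-1 - 1*(-2))*(-15)) = -1871 + (81 + (-1 - 1*(-2))*(-15)) = -1871 + (81 + (-1 + 2)*(-15)) = -1871 + (81 + 1*(-15)) = -1871 + (81 - 15) = -1871 + 66 = -1805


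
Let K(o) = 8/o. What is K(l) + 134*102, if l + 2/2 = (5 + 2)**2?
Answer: 82009/6 ≈ 13668.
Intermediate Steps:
l = 48 (l = -1 + (5 + 2)**2 = -1 + 7**2 = -1 + 49 = 48)
K(l) + 134*102 = 8/48 + 134*102 = 8*(1/48) + 13668 = 1/6 + 13668 = 82009/6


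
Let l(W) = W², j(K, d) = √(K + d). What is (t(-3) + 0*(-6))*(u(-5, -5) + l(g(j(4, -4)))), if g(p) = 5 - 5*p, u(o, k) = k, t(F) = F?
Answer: -60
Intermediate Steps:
(t(-3) + 0*(-6))*(u(-5, -5) + l(g(j(4, -4)))) = (-3 + 0*(-6))*(-5 + (5 - 5*√(4 - 4))²) = (-3 + 0)*(-5 + (5 - 5*√0)²) = -3*(-5 + (5 - 5*0)²) = -3*(-5 + (5 + 0)²) = -3*(-5 + 5²) = -3*(-5 + 25) = -3*20 = -60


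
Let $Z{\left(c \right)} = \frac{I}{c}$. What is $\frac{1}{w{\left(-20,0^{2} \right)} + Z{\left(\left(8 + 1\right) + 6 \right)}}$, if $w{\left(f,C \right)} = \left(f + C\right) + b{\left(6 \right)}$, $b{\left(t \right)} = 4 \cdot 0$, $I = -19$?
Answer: $- \frac{15}{319} \approx -0.047022$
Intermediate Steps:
$b{\left(t \right)} = 0$
$Z{\left(c \right)} = - \frac{19}{c}$
$w{\left(f,C \right)} = C + f$ ($w{\left(f,C \right)} = \left(f + C\right) + 0 = \left(C + f\right) + 0 = C + f$)
$\frac{1}{w{\left(-20,0^{2} \right)} + Z{\left(\left(8 + 1\right) + 6 \right)}} = \frac{1}{\left(0^{2} - 20\right) - \frac{19}{\left(8 + 1\right) + 6}} = \frac{1}{\left(0 - 20\right) - \frac{19}{9 + 6}} = \frac{1}{-20 - \frac{19}{15}} = \frac{1}{- \frac{319}{15}} = - \frac{15}{319}$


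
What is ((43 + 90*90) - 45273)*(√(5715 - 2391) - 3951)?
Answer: 146700630 - 74260*√831 ≈ 1.4456e+8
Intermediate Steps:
((43 + 90*90) - 45273)*(√(5715 - 2391) - 3951) = ((43 + 8100) - 45273)*(√3324 - 3951) = (8143 - 45273)*(2*√831 - 3951) = -37130*(-3951 + 2*√831) = 146700630 - 74260*√831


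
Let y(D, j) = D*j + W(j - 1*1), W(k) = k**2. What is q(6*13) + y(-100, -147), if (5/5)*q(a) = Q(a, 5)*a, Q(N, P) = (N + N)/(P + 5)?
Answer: 189104/5 ≈ 37821.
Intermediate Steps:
Q(N, P) = 2*N/(5 + P) (Q(N, P) = (2*N)/(5 + P) = 2*N/(5 + P))
y(D, j) = (-1 + j)**2 + D*j (y(D, j) = D*j + (j - 1*1)**2 = D*j + (j - 1)**2 = D*j + (-1 + j)**2 = (-1 + j)**2 + D*j)
q(a) = a**2/5 (q(a) = (2*a/(5 + 5))*a = (2*a/10)*a = (2*a*(1/10))*a = (a/5)*a = a**2/5)
q(6*13) + y(-100, -147) = (6*13)**2/5 + ((-1 - 147)**2 - 100*(-147)) = (1/5)*78**2 + ((-148)**2 + 14700) = (1/5)*6084 + (21904 + 14700) = 6084/5 + 36604 = 189104/5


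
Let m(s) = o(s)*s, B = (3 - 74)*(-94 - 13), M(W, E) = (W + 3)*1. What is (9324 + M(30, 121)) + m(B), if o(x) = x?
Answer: 57723766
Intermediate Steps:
M(W, E) = 3 + W (M(W, E) = (3 + W)*1 = 3 + W)
B = 7597 (B = -71*(-107) = 7597)
m(s) = s² (m(s) = s*s = s²)
(9324 + M(30, 121)) + m(B) = (9324 + (3 + 30)) + 7597² = (9324 + 33) + 57714409 = 9357 + 57714409 = 57723766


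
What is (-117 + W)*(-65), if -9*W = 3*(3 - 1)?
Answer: 22945/3 ≈ 7648.3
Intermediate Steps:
W = -⅔ (W = -(3 - 1)/3 = -2/3 = -⅑*6 = -⅔ ≈ -0.66667)
(-117 + W)*(-65) = (-117 - ⅔)*(-65) = -353/3*(-65) = 22945/3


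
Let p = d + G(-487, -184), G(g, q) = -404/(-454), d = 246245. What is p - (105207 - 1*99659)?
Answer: 54638421/227 ≈ 2.4070e+5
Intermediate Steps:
G(g, q) = 202/227 (G(g, q) = -404*(-1/454) = 202/227)
p = 55897817/227 (p = 246245 + 202/227 = 55897817/227 ≈ 2.4625e+5)
p - (105207 - 1*99659) = 55897817/227 - (105207 - 1*99659) = 55897817/227 - (105207 - 99659) = 55897817/227 - 1*5548 = 55897817/227 - 5548 = 54638421/227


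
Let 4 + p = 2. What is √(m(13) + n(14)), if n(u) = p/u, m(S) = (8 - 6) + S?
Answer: 2*√182/7 ≈ 3.8545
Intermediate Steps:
p = -2 (p = -4 + 2 = -2)
m(S) = 2 + S
n(u) = -2/u
√(m(13) + n(14)) = √((2 + 13) - 2/14) = √(15 - 2*1/14) = √(15 - ⅐) = √(104/7) = 2*√182/7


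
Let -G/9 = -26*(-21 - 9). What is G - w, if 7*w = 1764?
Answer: -7272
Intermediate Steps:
w = 252 (w = (⅐)*1764 = 252)
G = -7020 (G = -(-234)*(-21 - 9) = -(-234)*(-30) = -9*780 = -7020)
G - w = -7020 - 1*252 = -7020 - 252 = -7272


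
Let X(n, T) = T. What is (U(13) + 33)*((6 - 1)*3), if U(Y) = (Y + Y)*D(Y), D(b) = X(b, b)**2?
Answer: 66405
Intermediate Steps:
D(b) = b**2
U(Y) = 2*Y**3 (U(Y) = (Y + Y)*Y**2 = (2*Y)*Y**2 = 2*Y**3)
(U(13) + 33)*((6 - 1)*3) = (2*13**3 + 33)*((6 - 1)*3) = (2*2197 + 33)*(5*3) = (4394 + 33)*15 = 4427*15 = 66405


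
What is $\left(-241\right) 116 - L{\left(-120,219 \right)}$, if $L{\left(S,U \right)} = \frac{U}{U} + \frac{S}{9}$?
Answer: $- \frac{83831}{3} \approx -27944.0$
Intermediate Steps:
$L{\left(S,U \right)} = 1 + \frac{S}{9}$ ($L{\left(S,U \right)} = 1 + S \frac{1}{9} = 1 + \frac{S}{9}$)
$\left(-241\right) 116 - L{\left(-120,219 \right)} = \left(-241\right) 116 - \left(1 + \frac{1}{9} \left(-120\right)\right) = -27956 - \left(1 - \frac{40}{3}\right) = -27956 - - \frac{37}{3} = -27956 + \frac{37}{3} = - \frac{83831}{3}$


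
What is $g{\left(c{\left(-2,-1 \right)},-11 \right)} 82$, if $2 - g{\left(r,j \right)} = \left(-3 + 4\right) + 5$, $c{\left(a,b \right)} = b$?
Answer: $-328$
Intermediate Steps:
$g{\left(r,j \right)} = -4$ ($g{\left(r,j \right)} = 2 - \left(\left(-3 + 4\right) + 5\right) = 2 - \left(1 + 5\right) = 2 - 6 = -4$)
$g{\left(c{\left(-2,-1 \right)},-11 \right)} 82 = \left(-4\right) 82 = -328$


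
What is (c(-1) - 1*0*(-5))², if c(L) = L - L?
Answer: 0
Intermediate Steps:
c(L) = 0
(c(-1) - 1*0*(-5))² = (0 - 1*0*(-5))² = (0 + 0*(-5))² = (0 + 0)² = 0² = 0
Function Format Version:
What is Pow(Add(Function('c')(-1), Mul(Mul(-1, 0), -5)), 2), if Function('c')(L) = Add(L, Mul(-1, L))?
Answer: 0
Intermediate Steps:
Function('c')(L) = 0
Pow(Add(Function('c')(-1), Mul(Mul(-1, 0), -5)), 2) = Pow(Add(0, Mul(Mul(-1, 0), -5)), 2) = Pow(Add(0, Mul(0, -5)), 2) = Pow(Add(0, 0), 2) = Pow(0, 2) = 0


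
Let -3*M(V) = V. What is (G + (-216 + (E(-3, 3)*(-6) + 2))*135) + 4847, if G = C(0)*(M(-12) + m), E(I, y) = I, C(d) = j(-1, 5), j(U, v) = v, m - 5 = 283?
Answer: -20153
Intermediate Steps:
m = 288 (m = 5 + 283 = 288)
C(d) = 5
M(V) = -V/3
G = 1460 (G = 5*(-⅓*(-12) + 288) = 5*(4 + 288) = 5*292 = 1460)
(G + (-216 + (E(-3, 3)*(-6) + 2))*135) + 4847 = (1460 + (-216 + (-3*(-6) + 2))*135) + 4847 = (1460 + (-216 + (18 + 2))*135) + 4847 = (1460 + (-216 + 20)*135) + 4847 = (1460 - 196*135) + 4847 = (1460 - 26460) + 4847 = -25000 + 4847 = -20153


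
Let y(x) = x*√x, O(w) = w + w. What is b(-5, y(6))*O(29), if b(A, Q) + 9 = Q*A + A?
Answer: -812 - 1740*√6 ≈ -5074.1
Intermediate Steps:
O(w) = 2*w
y(x) = x^(3/2)
b(A, Q) = -9 + A + A*Q (b(A, Q) = -9 + (Q*A + A) = -9 + (A*Q + A) = -9 + (A + A*Q) = -9 + A + A*Q)
b(-5, y(6))*O(29) = (-9 - 5 - 30*√6)*(2*29) = (-9 - 5 - 30*√6)*58 = (-14 - 30*√6)*58 = -812 - 1740*√6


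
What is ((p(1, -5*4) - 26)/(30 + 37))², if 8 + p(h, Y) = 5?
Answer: 841/4489 ≈ 0.18735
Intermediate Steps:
p(h, Y) = -3 (p(h, Y) = -8 + 5 = -3)
((p(1, -5*4) - 26)/(30 + 37))² = ((-3 - 26)/(30 + 37))² = (-29/67)² = 841/4489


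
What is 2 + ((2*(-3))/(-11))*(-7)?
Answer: -20/11 ≈ -1.8182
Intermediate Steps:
2 + ((2*(-3))/(-11))*(-7) = 2 - 6*(-1/11)*(-7) = 2 + (6/11)*(-7) = 2 - 42/11 = -20/11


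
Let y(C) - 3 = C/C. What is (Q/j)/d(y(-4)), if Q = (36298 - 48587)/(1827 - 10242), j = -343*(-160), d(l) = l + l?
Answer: 12289/3694521600 ≈ 3.3263e-6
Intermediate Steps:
y(C) = 4 (y(C) = 3 + C/C = 3 + 1 = 4)
d(l) = 2*l
j = 54880
Q = 12289/8415 (Q = -12289/(-8415) = -12289*(-1/8415) = 12289/8415 ≈ 1.4604)
(Q/j)/d(y(-4)) = ((12289/8415)/54880)/((2*4)) = ((12289/8415)*(1/54880))/8 = (12289/461815200)*(⅛) = 12289/3694521600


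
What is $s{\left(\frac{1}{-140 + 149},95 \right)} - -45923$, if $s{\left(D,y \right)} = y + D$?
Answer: $\frac{414163}{9} \approx 46018.0$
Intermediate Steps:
$s{\left(D,y \right)} = D + y$
$s{\left(\frac{1}{-140 + 149},95 \right)} - -45923 = \left(\frac{1}{-140 + 149} + 95\right) - -45923 = \left(\frac{1}{9} + 95\right) + 45923 = \frac{856}{9} + 45923 = \frac{414163}{9}$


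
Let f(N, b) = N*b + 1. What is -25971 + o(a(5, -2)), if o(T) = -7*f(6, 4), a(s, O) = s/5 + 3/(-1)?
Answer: -26146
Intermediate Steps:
a(s, O) = -3 + s/5 (a(s, O) = s*(1/5) + 3*(-1) = s/5 - 3 = -3 + s/5)
f(N, b) = 1 + N*b
o(T) = -175 (o(T) = -7*(1 + 6*4) = -7*(1 + 24) = -7*25 = -175)
-25971 + o(a(5, -2)) = -25971 - 175 = -26146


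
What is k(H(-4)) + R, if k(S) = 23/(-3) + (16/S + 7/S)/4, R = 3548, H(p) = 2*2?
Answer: 170005/48 ≈ 3541.8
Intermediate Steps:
H(p) = 4
k(S) = -23/3 + 23/(4*S) (k(S) = 23*(-1/3) + (23/S)*(1/4) = -23/3 + 23/(4*S))
k(H(-4)) + R = (23/12)*(3 - 4*4)/4 + 3548 = (23/12)*(1/4)*(3 - 16) + 3548 = (23/12)*(1/4)*(-13) + 3548 = -299/48 + 3548 = 170005/48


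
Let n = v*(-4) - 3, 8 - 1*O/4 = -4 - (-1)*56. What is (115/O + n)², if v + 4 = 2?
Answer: 585225/30976 ≈ 18.893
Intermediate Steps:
O = -176 (O = 32 - 4*(-4 - (-1)*56) = 32 - 4*(-4 - 1*(-56)) = 32 - 4*(-4 + 56) = 32 - 4*52 = 32 - 208 = -176)
v = -2 (v = -4 + 2 = -2)
n = 5 (n = -2*(-4) - 3 = 8 - 3 = 5)
(115/O + n)² = (115/(-176) + 5)² = (115*(-1/176) + 5)² = (-115/176 + 5)² = (765/176)² = 585225/30976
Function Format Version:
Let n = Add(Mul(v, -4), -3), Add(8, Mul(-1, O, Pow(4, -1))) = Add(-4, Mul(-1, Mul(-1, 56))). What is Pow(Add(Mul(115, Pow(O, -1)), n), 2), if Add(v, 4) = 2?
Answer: Rational(585225, 30976) ≈ 18.893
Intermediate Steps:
O = -176 (O = Add(32, Mul(-4, Add(-4, Mul(-1, Mul(-1, 56))))) = Add(32, Mul(-4, Add(-4, Mul(-1, -56)))) = Add(32, Mul(-4, Add(-4, 56))) = Add(32, Mul(-4, 52)) = Add(32, -208) = -176)
v = -2 (v = Add(-4, 2) = -2)
n = 5 (n = Add(Mul(-2, -4), -3) = Add(8, -3) = 5)
Pow(Add(Mul(115, Pow(O, -1)), n), 2) = Pow(Add(Mul(115, Pow(-176, -1)), 5), 2) = Pow(Add(Mul(115, Rational(-1, 176)), 5), 2) = Pow(Add(Rational(-115, 176), 5), 2) = Pow(Rational(765, 176), 2) = Rational(585225, 30976)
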